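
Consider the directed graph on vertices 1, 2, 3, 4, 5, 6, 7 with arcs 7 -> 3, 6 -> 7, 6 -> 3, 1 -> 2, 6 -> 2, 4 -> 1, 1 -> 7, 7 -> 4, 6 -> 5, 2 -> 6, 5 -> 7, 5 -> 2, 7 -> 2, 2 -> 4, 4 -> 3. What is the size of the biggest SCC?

6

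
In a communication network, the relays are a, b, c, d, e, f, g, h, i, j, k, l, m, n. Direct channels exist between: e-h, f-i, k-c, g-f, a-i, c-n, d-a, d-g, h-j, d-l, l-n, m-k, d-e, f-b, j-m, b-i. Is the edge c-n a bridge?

After removing c-n, the path c-k-m-j-h-e-d-l-n still connects them, so the edge is not a bridge.

No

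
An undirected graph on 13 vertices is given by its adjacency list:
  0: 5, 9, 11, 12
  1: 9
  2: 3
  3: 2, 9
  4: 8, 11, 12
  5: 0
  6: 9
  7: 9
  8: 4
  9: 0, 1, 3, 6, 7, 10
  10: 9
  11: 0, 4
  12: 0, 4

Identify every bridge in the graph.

The edges on the cycle 0-12-4-11-0 are not bridges since each lies on that cycle.
But removing 9-10 disconnects 9 from 10; removing 4-8 disconnects 4 from 8; removing 9-1 disconnects 9 from 1; removing 9-7 disconnects 9 from 7 — these are bridges.
In total 9 edges are bridges.

0-5, 0-9, 1-9, 10-9, 2-3, 3-9, 4-8, 6-9, 7-9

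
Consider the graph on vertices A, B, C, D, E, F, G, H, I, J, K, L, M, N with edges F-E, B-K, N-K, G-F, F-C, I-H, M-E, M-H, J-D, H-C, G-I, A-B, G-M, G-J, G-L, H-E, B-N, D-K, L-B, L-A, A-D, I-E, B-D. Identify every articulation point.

Removing G increases the component count from 1 to 2, so G is a cut vertex.
By contrast removing M leaves 1 component; it is not a cut vertex. No other vertex is a cut vertex either.

G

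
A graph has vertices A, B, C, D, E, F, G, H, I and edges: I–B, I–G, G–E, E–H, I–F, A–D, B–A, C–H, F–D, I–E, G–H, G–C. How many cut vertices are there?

1

Removing I increases the component count from 1 to 2, so I is a cut vertex.
By contrast removing E leaves 1 component; it is not a cut vertex. No other vertex is a cut vertex either.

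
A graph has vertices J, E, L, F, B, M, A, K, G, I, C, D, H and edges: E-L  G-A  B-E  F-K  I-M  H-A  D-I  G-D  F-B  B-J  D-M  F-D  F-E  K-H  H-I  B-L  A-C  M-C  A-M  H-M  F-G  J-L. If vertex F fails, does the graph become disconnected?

Deleting F raises the number of components from 1 to 2, so F is a cut vertex.

Yes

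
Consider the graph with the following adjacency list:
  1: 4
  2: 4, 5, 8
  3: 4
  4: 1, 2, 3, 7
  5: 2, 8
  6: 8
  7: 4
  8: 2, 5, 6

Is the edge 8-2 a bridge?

After removing 8-2, the path 8-5-2 still connects them, so the edge is not a bridge.

No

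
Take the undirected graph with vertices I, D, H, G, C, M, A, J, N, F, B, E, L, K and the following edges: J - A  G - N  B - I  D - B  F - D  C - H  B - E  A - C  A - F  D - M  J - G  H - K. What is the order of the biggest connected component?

13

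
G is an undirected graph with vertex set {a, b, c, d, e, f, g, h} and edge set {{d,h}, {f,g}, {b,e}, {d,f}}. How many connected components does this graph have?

4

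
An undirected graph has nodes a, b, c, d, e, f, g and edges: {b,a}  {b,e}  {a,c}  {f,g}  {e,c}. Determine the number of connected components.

d is isolated — a component by itself.
Starting from f we can reach f, g. That is one component of size 2.
Starting from a we can reach a, b, c, e. That is one component of size 4.
Total: 3 components.

3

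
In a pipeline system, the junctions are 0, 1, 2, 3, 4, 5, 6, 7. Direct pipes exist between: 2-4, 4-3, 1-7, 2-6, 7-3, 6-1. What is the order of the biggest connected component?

6

0 is isolated — a component by itself.
5 is isolated — a component by itself.
Starting from 1 we can reach 1, 2, 3, 4, 6, 7. That is one component of size 6.
The largest has 6 vertices.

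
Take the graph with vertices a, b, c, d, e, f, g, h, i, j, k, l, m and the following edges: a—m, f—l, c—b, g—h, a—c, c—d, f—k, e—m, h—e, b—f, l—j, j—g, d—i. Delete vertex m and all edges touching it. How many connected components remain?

1

With m gone, the remaining components are: {a, b, c, d, e, f, g, h, i, j, k, l}.
That is 1 component.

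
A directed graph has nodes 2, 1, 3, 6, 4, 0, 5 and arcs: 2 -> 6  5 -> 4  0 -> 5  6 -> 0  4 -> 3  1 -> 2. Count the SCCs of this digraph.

7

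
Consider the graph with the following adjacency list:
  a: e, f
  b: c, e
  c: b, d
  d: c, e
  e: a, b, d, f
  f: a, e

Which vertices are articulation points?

Removing e increases the component count from 1 to 2, so e is a cut vertex.
By contrast removing f leaves 1 component; it is not a cut vertex. No other vertex is a cut vertex either.

e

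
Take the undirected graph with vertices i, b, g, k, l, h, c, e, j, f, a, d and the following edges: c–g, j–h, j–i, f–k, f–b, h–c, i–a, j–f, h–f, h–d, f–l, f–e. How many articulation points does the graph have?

5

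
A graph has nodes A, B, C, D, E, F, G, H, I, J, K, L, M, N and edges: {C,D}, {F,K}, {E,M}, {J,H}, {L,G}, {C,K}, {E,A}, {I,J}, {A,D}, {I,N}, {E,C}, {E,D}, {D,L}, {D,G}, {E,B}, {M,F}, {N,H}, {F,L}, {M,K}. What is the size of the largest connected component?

Starting from H we can reach H, I, J, N. That is one component of size 4.
Starting from A we can reach A, B, C, D, E, F, G, K, L, M. That is one component of size 10.
The largest has 10 vertices.

10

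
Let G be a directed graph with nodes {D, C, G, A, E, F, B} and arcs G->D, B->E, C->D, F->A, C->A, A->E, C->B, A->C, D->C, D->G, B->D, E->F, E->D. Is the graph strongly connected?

Yes

From B we can reach every vertex (A, B, C, D, E, F, G), and every vertex can reach B (A, B, C, D, E, F, G). So the whole graph is one strongly connected component.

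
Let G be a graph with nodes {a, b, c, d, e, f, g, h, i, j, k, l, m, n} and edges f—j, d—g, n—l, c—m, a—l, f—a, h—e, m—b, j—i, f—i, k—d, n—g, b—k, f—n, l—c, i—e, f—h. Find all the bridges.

The edges on the cycle f-a-l-c-m-b-k-d-g-n-f are not bridges since each lies on that cycle.
Every edge lies on some cycle, so there are no bridges.

none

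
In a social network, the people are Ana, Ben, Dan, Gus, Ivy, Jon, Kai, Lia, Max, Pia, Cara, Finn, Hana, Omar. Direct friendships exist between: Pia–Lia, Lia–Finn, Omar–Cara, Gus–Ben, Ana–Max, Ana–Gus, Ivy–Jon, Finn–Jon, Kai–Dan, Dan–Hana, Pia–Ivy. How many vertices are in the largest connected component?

5

Starting from Cara we can reach Cara, Omar. That is one component of size 2.
Starting from Dan we can reach Dan, Kai, Hana. That is one component of size 3.
Starting from Ana we can reach Ana, Ben, Gus, Max. That is one component of size 4.
Starting from Ivy we can reach Ivy, Jon, Lia, Pia, Finn. That is one component of size 5.
The largest has 5 vertices.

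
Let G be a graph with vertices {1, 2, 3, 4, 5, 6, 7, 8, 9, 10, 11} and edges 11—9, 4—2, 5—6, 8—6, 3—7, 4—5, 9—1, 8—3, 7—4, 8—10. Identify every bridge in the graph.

1-9, 10-8, 11-9, 2-4

The edges on the cycle 8-3-7-4-5-6-8 are not bridges since each lies on that cycle.
But removing 8—10 disconnects 8 from 10; removing 4—2 disconnects 4 from 2; removing 11—9 disconnects 11 from 9; removing 9—1 disconnects 9 from 1 — these are bridges.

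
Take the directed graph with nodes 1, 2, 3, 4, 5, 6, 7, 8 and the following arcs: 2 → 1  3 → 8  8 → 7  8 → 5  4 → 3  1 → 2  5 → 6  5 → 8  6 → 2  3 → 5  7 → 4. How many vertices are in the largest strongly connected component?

5

{3, 4, 5, 7, 8} are all mutually reachable — one SCC of size 5.
{1, 2} are all mutually reachable — one SCC of size 2.
{6} is an SCC by itself.
The largest has 5 vertices.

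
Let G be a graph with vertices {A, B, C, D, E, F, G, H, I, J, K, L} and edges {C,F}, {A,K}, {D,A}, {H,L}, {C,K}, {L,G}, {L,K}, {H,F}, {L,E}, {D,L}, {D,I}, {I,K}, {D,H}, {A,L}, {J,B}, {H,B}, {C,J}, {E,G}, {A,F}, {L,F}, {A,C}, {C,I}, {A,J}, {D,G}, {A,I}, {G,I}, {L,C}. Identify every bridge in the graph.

The edges on the cycle D-H-L-E-G-I-C-A-D are not bridges since each lies on that cycle.
Every edge lies on some cycle, so there are no bridges.

none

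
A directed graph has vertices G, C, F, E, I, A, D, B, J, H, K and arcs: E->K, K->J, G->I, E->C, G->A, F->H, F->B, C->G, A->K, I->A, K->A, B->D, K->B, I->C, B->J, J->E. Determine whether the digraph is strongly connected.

No

There is no directed path from H to A, so the graph is not strongly connected.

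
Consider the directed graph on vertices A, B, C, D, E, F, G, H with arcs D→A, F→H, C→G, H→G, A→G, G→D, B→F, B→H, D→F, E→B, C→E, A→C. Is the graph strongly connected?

Yes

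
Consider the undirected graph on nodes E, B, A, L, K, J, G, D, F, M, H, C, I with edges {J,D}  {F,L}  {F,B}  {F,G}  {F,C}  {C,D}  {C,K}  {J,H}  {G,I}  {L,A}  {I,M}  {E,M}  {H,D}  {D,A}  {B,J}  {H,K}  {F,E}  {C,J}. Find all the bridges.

none

The edges on the cycle F-G-I-M-E-F are not bridges since each lies on that cycle.
Every edge lies on some cycle, so there are no bridges.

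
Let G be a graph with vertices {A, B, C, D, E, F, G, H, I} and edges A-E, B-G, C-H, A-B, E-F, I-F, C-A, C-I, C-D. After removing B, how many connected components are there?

2

With B gone, the remaining components are: {G}; {A, C, D, E, F, H, I}.
That is 2 components.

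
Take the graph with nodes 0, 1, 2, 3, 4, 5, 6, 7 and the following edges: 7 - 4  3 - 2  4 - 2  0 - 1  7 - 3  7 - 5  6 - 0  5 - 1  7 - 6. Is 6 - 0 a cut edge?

No

After removing 6 - 0, the path 6-7-5-1-0 still connects them, so the edge is not a bridge.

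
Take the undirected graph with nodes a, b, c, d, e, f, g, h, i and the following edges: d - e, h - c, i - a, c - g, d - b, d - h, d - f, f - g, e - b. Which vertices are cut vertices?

Removing d increases the component count from 2 to 3, so d is a cut vertex.
By contrast removing i leaves 2 components; it is not a cut vertex. No other vertex is a cut vertex either.

d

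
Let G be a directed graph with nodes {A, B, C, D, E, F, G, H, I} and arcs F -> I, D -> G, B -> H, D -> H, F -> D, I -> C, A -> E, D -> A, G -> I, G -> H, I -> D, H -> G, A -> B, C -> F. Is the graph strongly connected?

There is no directed path from E to A, so the graph is not strongly connected.

No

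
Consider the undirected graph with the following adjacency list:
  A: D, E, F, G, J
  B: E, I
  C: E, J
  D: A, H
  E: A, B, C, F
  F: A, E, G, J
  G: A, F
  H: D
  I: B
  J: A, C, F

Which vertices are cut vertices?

A, B, D, E

Removing A increases the component count from 1 to 2, so A is a cut vertex.
Removing B increases the component count from 1 to 2, so B is a cut vertex.
Removing D increases the component count from 1 to 2, so D is a cut vertex.
Likewise E is a cut vertex.
By contrast removing I leaves 1 component; it is not a cut vertex. No other vertex is a cut vertex either.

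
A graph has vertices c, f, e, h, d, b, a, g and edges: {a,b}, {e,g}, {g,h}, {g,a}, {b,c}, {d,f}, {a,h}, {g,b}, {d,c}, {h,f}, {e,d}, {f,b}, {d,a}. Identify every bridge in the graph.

The edges on the cycle e-d-c-b-f-h-g-e are not bridges since each lies on that cycle.
Every edge lies on some cycle, so there are no bridges.

none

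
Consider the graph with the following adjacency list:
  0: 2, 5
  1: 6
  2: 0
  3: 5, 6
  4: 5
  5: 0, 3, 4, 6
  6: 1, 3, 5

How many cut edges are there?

4

The edges on the cycle 5-6-3-5 are not bridges since each lies on that cycle.
But removing 6-1 disconnects 6 from 1; removing 0-2 disconnects 0 from 2; removing 5-0 disconnects 5 from 0; removing 5-4 disconnects 5 from 4 — these are bridges.
That makes 4 bridges.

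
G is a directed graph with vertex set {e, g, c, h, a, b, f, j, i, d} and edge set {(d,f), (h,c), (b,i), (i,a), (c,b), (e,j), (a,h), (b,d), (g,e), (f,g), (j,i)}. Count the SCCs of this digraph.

{a, b, c, d, e, f, g, h, i, j} are all mutually reachable — one SCC of size 10.
That gives 1 strongly connected component.

1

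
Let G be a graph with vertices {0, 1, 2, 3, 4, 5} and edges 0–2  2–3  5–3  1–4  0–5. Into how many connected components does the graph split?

Starting from 1 we can reach 1, 4. That is one component of size 2.
Starting from 0 we can reach 0, 2, 3, 5. That is one component of size 4.
Total: 2 components.

2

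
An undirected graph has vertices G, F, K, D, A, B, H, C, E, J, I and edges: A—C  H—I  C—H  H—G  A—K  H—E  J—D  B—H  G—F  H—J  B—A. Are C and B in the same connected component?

Yes

From C we can reach A, B, C, D, E, F, G, H, I, J, K, which includes B.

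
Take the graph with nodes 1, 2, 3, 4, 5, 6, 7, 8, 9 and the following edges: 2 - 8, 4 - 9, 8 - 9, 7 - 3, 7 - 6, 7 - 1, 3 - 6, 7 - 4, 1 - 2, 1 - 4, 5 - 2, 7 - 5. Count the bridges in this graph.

0

The edges on the cycle 7-3-6-7 are not bridges since each lies on that cycle.
Every edge lies on some cycle, so there are no bridges.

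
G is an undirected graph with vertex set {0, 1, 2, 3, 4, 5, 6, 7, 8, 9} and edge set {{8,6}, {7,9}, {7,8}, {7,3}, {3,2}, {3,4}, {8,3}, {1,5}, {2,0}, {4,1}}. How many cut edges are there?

7

The edges on the cycle 7-8-3-7 are not bridges since each lies on that cycle.
But removing 3 - 4 disconnects 3 from 4; removing 1 - 5 disconnects 1 from 5; removing 3 - 2 disconnects 3 from 2; removing 7 - 9 disconnects 7 from 9 — these are bridges.
In total 7 edges are bridges.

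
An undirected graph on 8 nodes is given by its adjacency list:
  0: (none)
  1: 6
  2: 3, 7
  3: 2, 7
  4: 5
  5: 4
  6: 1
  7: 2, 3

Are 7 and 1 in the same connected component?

No

The component containing 7 is {2, 3, 7}, and 1 is not in it.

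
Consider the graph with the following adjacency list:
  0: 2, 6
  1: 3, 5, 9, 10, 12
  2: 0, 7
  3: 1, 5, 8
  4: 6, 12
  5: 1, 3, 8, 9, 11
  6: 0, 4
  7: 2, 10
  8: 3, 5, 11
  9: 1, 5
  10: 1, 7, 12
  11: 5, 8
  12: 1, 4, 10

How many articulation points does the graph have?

1

Removing 1 increases the component count from 1 to 2, so 1 is a cut vertex.
By contrast removing 10 leaves 1 component; it is not a cut vertex. No other vertex is a cut vertex either.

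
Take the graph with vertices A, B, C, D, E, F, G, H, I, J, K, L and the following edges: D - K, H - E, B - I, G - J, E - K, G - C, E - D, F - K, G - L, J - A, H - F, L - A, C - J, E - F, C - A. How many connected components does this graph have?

3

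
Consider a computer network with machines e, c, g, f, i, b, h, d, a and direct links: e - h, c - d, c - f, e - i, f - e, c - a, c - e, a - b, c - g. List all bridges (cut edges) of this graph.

a-b, a-c, c-d, c-g, e-h, e-i

The edges on the cycle c-f-e-c are not bridges since each lies on that cycle.
But removing a - b disconnects a from b; removing c - g disconnects c from g; removing c - a disconnects c from a; removing e - h disconnects e from h — these are bridges.
In total 6 edges are bridges.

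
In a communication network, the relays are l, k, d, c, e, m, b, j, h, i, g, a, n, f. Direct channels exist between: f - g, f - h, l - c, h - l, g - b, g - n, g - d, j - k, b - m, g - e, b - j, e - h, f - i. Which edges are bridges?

b-g, b-j, b-m, c-l, d-g, f-i, g-n, h-l, j-k

The edges on the cycle f-g-e-h-f are not bridges since each lies on that cycle.
But removing g - d disconnects g from d; removing g - n disconnects g from n; removing b - j disconnects b from j; removing c - l disconnects c from l — these are bridges.
In total 9 edges are bridges.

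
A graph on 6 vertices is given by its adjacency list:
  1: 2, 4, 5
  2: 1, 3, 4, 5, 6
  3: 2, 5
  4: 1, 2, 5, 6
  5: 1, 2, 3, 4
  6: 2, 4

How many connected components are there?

1

Starting from 1 we can reach 1, 2, 3, 4, 5, 6. That is one component of size 6.
Total: 1 component.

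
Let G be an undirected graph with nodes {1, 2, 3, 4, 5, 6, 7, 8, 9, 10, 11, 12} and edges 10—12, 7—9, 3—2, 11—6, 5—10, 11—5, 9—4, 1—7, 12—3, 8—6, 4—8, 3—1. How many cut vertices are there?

1

Removing 3 increases the component count from 1 to 2, so 3 is a cut vertex.
By contrast removing 7 leaves 1 component; it is not a cut vertex. No other vertex is a cut vertex either.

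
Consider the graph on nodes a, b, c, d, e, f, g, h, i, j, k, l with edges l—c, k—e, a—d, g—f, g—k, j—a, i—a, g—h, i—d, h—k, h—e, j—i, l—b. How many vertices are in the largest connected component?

5

Starting from b we can reach b, c, l. That is one component of size 3.
Starting from a we can reach a, d, i, j. That is one component of size 4.
Starting from e we can reach e, f, g, h, k. That is one component of size 5.
The largest has 5 vertices.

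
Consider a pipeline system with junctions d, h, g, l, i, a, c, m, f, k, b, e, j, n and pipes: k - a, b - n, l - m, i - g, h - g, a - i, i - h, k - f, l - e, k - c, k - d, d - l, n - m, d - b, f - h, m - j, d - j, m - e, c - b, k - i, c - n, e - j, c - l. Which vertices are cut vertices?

k

Removing k increases the component count from 1 to 2, so k is a cut vertex.
By contrast removing h leaves 1 component; it is not a cut vertex. No other vertex is a cut vertex either.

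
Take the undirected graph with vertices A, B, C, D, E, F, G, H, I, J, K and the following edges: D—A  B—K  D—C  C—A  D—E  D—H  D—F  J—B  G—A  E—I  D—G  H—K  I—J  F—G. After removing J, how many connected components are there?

With J gone, the remaining components are: {A, B, C, D, E, F, G, H, I, K}.
That is 1 component.

1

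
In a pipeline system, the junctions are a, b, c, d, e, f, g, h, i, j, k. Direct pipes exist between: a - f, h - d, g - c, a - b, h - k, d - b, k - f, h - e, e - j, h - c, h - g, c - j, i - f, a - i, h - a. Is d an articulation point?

Deleting d leaves 1 component (was 1) (its neighbors b, h remain connected to each other), so d is not a cut vertex.

No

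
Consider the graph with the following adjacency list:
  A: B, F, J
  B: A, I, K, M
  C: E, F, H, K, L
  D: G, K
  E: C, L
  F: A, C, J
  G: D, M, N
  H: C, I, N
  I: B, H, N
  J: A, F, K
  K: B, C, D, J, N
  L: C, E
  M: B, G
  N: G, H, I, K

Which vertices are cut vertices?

C

Removing C increases the component count from 1 to 2, so C is a cut vertex.
By contrast removing F leaves 1 component; it is not a cut vertex. No other vertex is a cut vertex either.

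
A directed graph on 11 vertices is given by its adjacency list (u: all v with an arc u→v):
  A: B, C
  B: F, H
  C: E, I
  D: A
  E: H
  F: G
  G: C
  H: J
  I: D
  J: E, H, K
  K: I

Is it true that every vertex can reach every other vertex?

Yes

From E we can reach every vertex (A, B, C, D, E, F, G, H, I, J, K), and every vertex can reach E (A, B, C, D, E, F, G, H, I, J, K). So the whole graph is one strongly connected component.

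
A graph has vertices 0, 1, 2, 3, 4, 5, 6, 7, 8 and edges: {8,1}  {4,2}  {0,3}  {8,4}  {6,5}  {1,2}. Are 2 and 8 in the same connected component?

From 2 we can reach 1, 2, 4, 8, which includes 8.

Yes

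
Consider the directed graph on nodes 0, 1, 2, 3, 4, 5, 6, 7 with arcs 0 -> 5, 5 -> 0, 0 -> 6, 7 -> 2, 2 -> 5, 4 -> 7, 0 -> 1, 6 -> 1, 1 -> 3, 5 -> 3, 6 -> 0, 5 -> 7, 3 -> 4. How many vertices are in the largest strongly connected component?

{0, 1, 2, 3, 4, 5, 6, 7} are all mutually reachable — one SCC of size 8.
The largest has 8 vertices.

8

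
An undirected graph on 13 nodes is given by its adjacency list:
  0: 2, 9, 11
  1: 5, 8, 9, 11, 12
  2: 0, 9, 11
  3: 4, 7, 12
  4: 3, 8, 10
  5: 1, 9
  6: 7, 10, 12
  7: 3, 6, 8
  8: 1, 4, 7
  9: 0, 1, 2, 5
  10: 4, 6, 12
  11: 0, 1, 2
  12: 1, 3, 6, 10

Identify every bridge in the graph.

The edges on the cycle 11-2-0-11 are not bridges since each lies on that cycle.
Every edge lies on some cycle, so there are no bridges.

none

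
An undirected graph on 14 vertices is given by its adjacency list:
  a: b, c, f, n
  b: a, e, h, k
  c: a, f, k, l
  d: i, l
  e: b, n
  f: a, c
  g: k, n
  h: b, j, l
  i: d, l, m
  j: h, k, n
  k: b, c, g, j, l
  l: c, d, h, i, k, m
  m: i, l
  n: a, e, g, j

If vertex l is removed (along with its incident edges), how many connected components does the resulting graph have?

With l gone, the remaining components are: {d, i, m}; {a, b, c, e, f, g, h, j, k, n}.
That is 2 components.

2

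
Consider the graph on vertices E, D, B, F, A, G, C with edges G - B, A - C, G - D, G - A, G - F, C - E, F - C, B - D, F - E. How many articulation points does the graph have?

Removing G increases the component count from 1 to 2, so G is a cut vertex.
By contrast removing C leaves 1 component; it is not a cut vertex. No other vertex is a cut vertex either.

1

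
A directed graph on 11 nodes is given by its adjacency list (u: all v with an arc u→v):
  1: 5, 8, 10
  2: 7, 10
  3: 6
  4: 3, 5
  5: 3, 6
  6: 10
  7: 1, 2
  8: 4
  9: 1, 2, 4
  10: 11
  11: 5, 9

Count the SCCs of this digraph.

{1, 2, 3, 4, 5, 6, 7, 8, 9, 10, 11} are all mutually reachable — one SCC of size 11.
That gives 1 strongly connected component.

1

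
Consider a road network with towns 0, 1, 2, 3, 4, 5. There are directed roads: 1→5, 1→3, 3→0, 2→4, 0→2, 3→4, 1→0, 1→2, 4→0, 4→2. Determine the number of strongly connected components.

4

{0, 2, 4} are all mutually reachable — one SCC of size 3.
{3} is an SCC by itself.
{5} is an SCC by itself.
{1} is an SCC by itself.
That gives 4 strongly connected components.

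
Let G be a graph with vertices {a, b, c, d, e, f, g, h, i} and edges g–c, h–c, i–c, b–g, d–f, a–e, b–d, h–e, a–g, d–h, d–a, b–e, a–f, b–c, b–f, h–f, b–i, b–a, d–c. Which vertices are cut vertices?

none

Removing h, for instance, still leaves 1 component. No single vertex removal increases the component count — the graph has no articulation points.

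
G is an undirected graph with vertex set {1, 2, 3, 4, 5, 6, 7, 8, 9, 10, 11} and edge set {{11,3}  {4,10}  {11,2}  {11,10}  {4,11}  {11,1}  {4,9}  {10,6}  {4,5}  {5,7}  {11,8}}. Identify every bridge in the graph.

1-11, 10-6, 11-2, 11-3, 11-8, 4-5, 4-9, 5-7

The edges on the cycle 4-11-10-4 are not bridges since each lies on that cycle.
But removing 7-5 disconnects 7 from 5; removing 6-10 disconnects 6 from 10; removing 11-3 disconnects 11 from 3; removing 11-1 disconnects 11 from 1 — these are bridges.
In total 8 edges are bridges.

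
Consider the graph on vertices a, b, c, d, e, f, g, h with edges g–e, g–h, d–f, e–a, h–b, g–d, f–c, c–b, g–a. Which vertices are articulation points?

Removing g increases the component count from 1 to 2, so g is a cut vertex.
By contrast removing a leaves 1 component; it is not a cut vertex. No other vertex is a cut vertex either.

g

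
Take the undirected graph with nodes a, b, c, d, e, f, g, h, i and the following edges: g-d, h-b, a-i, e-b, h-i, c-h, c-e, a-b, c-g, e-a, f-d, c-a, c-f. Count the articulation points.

1

Removing c increases the component count from 1 to 2, so c is a cut vertex.
By contrast removing f leaves 1 component; it is not a cut vertex. No other vertex is a cut vertex either.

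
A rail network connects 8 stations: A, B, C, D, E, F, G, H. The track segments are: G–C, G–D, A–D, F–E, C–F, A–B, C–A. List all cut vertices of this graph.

A, C, F

Removing A increases the component count from 2 to 3, so A is a cut vertex.
Removing C increases the component count from 2 to 3, so C is a cut vertex.
Removing F increases the component count from 2 to 3, so F is a cut vertex.
By contrast removing E leaves 2 components; it is not a cut vertex. No other vertex is a cut vertex either.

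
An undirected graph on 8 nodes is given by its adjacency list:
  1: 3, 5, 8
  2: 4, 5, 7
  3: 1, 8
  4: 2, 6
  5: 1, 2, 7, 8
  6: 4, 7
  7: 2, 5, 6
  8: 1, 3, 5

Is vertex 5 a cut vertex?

Deleting 5 raises the number of components from 1 to 2, so 5 is a cut vertex.

Yes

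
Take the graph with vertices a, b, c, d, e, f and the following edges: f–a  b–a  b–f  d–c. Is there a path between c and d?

Yes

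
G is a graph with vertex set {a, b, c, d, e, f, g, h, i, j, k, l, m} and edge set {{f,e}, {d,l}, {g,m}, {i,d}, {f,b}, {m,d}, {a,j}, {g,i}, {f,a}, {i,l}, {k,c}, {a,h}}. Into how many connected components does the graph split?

Starting from c we can reach c, k. That is one component of size 2.
Starting from d we can reach d, g, i, l, m. That is one component of size 5.
Starting from a we can reach a, b, e, f, h, j. That is one component of size 6.
Total: 3 components.

3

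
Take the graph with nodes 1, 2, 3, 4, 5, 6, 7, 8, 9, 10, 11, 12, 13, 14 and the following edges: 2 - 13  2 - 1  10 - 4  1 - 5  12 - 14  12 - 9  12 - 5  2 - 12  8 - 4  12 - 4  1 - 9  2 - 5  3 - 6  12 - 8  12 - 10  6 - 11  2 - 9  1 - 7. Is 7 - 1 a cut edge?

Yes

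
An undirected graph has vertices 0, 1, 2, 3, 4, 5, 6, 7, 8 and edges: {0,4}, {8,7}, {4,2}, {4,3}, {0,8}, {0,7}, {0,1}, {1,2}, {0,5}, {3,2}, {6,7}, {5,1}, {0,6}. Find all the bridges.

none

The edges on the cycle 0-8-7-0 are not bridges since each lies on that cycle.
Every edge lies on some cycle, so there are no bridges.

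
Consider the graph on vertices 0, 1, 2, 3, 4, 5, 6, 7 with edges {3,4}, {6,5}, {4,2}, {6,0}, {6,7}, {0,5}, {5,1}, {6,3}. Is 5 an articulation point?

Yes

Deleting 5 raises the number of components from 1 to 2, so 5 is a cut vertex.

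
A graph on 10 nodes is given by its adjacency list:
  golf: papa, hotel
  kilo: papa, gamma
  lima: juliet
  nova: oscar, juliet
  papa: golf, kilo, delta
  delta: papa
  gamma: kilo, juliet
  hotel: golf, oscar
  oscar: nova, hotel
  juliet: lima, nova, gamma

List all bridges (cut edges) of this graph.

delta-papa, juliet-lima

The edges on the cycle oscar-nova-juliet-gamma-kilo-papa-golf-hotel-oscar are not bridges since each lies on that cycle.
But removing lima-juliet disconnects lima from juliet; removing delta-papa disconnects delta from papa — these are bridges.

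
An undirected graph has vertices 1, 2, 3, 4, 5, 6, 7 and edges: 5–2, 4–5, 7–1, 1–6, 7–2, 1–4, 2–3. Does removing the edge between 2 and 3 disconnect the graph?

Yes

Removing 2–3 leaves no path between 2 and 3: the component count goes from 1 to 2. So it is a bridge.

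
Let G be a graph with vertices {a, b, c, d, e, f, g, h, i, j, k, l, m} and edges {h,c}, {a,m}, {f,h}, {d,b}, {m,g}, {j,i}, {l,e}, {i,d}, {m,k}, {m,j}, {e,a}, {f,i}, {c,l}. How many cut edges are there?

4

The edges on the cycle f-h-c-l-e-a-m-j-i-f are not bridges since each lies on that cycle.
But removing i–d disconnects i from d; removing k–m disconnects k from m; removing d–b disconnects d from b; removing g–m disconnects g from m — these are bridges.
That makes 4 bridges.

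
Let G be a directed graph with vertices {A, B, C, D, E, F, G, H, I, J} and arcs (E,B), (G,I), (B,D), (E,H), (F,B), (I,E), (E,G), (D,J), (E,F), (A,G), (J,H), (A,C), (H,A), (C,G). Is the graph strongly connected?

Yes

From A we can reach every vertex (A, B, C, D, E, F, G, H, I, J), and every vertex can reach A (A, B, C, D, E, F, G, H, I, J). So the whole graph is one strongly connected component.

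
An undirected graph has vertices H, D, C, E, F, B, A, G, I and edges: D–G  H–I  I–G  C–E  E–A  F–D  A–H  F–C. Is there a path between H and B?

The component containing H is {A, C, D, E, F, G, H, I}, and B is not in it.

No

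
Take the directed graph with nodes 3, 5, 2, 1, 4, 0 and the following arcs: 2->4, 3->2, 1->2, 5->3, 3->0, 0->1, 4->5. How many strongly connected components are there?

1

{0, 1, 2, 3, 4, 5} are all mutually reachable — one SCC of size 6.
That gives 1 strongly connected component.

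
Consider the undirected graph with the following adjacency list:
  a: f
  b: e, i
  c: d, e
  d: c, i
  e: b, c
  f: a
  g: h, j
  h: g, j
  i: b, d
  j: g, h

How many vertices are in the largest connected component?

Starting from a we can reach a, f. That is one component of size 2.
Starting from g we can reach g, h, j. That is one component of size 3.
Starting from b we can reach b, c, d, e, i. That is one component of size 5.
The largest has 5 vertices.

5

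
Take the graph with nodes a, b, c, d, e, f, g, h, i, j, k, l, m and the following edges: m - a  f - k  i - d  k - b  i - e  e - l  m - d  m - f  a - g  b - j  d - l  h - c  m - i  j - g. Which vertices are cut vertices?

m

Removing m increases the component count from 2 to 3, so m is a cut vertex.
By contrast removing l leaves 2 components; it is not a cut vertex. No other vertex is a cut vertex either.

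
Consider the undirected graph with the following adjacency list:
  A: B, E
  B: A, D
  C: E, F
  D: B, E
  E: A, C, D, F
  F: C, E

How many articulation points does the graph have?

Removing E increases the component count from 1 to 2, so E is a cut vertex.
By contrast removing B leaves 1 component; it is not a cut vertex. No other vertex is a cut vertex either.

1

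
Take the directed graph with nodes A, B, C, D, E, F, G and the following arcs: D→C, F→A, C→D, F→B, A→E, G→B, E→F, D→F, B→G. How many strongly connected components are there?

3

{A, E, F} are all mutually reachable — one SCC of size 3.
{B, G} are all mutually reachable — one SCC of size 2.
{C, D} are all mutually reachable — one SCC of size 2.
That gives 3 strongly connected components.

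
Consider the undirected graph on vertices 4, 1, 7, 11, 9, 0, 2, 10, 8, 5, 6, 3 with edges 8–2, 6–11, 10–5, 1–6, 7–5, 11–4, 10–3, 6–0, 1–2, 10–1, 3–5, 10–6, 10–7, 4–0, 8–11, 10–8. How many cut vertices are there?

1

Removing 10 increases the component count from 2 to 3, so 10 is a cut vertex.
By contrast removing 1 leaves 2 components; it is not a cut vertex. No other vertex is a cut vertex either.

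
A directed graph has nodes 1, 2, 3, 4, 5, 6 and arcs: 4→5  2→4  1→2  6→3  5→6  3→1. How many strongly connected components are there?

{1, 2, 3, 4, 5, 6} are all mutually reachable — one SCC of size 6.
That gives 1 strongly connected component.

1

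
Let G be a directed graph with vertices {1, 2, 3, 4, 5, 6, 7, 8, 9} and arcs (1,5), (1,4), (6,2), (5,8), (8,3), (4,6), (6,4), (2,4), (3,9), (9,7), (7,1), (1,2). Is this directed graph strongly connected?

No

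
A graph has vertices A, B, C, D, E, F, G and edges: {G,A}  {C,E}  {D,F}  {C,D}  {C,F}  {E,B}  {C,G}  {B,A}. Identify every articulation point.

C

Removing C increases the component count from 1 to 2, so C is a cut vertex.
By contrast removing E leaves 1 component; it is not a cut vertex. No other vertex is a cut vertex either.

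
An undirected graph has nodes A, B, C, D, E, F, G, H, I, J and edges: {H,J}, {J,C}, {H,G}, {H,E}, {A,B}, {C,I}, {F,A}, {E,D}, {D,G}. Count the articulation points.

4

Removing A increases the component count from 2 to 3, so A is a cut vertex.
Removing C increases the component count from 2 to 3, so C is a cut vertex.
Removing H increases the component count from 2 to 3, so H is a cut vertex.
Likewise J is a cut vertex.
By contrast removing F leaves 2 components; it is not a cut vertex. No other vertex is a cut vertex either.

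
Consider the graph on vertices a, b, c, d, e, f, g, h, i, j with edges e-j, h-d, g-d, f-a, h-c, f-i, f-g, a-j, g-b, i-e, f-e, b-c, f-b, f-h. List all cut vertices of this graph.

Removing f increases the component count from 1 to 2, so f is a cut vertex.
By contrast removing b leaves 1 component; it is not a cut vertex. No other vertex is a cut vertex either.

f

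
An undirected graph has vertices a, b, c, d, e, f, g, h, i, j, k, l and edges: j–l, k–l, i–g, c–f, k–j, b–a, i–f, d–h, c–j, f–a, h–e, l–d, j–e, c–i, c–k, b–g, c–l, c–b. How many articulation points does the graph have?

1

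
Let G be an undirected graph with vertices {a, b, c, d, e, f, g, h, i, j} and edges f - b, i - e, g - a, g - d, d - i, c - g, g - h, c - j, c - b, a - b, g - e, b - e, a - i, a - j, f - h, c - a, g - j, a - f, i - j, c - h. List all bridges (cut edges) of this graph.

none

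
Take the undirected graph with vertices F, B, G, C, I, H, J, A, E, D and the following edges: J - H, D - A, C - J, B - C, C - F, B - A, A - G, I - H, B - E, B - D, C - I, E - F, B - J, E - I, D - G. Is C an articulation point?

Deleting C leaves 1 component (was 1) (its neighbors B, F, I, J remain connected to each other), so C is not a cut vertex.

No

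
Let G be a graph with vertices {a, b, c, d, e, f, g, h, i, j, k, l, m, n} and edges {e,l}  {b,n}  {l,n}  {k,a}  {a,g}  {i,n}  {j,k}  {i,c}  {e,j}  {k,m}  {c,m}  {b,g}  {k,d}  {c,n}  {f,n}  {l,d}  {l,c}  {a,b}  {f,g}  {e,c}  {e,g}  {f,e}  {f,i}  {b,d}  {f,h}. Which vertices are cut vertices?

Removing f increases the component count from 1 to 2, so f is a cut vertex.
By contrast removing h leaves 1 component; it is not a cut vertex. No other vertex is a cut vertex either.

f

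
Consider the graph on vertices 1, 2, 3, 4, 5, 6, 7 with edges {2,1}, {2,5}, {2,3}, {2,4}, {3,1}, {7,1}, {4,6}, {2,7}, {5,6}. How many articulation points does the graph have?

Removing 2 increases the component count from 1 to 2, so 2 is a cut vertex.
By contrast removing 5 leaves 1 component; it is not a cut vertex. No other vertex is a cut vertex either.

1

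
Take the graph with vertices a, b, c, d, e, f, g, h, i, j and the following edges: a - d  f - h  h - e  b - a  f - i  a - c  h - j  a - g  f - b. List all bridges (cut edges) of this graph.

removing b - a disconnects b from a; removing f - i disconnects f from i; removing f - b disconnects f from b; removing f - h disconnects f from h — these are bridges.
In total 9 edges are bridges.

a-b, a-c, a-d, a-g, b-f, e-h, f-h, f-i, h-j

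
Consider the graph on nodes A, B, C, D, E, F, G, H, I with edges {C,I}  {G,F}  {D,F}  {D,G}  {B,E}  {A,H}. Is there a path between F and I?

No

The component containing F is {D, F, G}, and I is not in it.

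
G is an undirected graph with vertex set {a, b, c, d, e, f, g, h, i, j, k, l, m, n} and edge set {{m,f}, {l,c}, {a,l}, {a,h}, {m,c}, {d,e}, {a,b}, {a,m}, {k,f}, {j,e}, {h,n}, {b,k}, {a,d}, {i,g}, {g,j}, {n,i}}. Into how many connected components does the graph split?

1

Starting from a we can reach a, b, c, d, e, f, g, h, i, j, k, l, m, n. That is one component of size 14.
Total: 1 component.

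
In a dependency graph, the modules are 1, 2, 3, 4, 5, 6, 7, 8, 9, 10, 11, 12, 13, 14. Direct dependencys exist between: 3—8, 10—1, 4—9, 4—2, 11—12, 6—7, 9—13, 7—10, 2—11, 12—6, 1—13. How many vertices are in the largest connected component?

14 is isolated — a component by itself.
5 is isolated — a component by itself.
Starting from 3 we can reach 3, 8. That is one component of size 2.
Starting from 1 we can reach 1, 2, 4, 6, 7, 9, 10, 11, 12, 13. That is one component of size 10.
The largest has 10 vertices.

10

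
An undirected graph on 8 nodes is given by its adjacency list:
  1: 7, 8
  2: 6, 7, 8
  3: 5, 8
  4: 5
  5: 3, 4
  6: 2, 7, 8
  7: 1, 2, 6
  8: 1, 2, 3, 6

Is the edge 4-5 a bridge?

Removing 4-5 leaves no path between 4 and 5: the component count goes from 1 to 2. So it is a bridge.

Yes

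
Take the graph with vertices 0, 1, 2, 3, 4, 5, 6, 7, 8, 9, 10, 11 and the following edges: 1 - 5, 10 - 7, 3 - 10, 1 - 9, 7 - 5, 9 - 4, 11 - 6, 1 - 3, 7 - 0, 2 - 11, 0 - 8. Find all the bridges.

0-7, 0-8, 1-9, 11-2, 11-6, 4-9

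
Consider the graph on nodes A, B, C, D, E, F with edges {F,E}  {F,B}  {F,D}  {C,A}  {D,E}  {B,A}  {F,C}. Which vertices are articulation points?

Removing F increases the component count from 1 to 2, so F is a cut vertex.
By contrast removing E leaves 1 component; it is not a cut vertex. No other vertex is a cut vertex either.

F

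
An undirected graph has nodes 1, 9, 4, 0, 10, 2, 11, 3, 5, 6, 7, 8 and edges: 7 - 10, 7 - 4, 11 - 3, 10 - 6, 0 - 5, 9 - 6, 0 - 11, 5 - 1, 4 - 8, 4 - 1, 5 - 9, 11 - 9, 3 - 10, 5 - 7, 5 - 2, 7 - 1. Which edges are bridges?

2-5, 4-8

The edges on the cycle 5-7-4-1-5 are not bridges since each lies on that cycle.
But removing 2 - 5 disconnects 2 from 5; removing 4 - 8 disconnects 4 from 8 — these are bridges.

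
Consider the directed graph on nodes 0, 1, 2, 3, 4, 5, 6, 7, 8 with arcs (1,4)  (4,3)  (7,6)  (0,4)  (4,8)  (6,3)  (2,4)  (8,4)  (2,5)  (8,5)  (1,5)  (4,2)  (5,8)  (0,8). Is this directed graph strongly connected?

There is no directed path from 3 to 4, so the graph is not strongly connected.

No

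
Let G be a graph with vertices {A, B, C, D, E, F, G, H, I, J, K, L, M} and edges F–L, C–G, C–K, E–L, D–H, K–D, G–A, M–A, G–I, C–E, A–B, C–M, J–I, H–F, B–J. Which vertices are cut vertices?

Removing C increases the component count from 1 to 2, so C is a cut vertex.
By contrast removing E leaves 1 component; it is not a cut vertex. No other vertex is a cut vertex either.

C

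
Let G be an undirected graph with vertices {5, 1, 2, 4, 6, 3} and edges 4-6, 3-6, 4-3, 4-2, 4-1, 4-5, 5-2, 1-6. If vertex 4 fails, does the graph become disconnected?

Deleting 4 raises the number of components from 1 to 2, so 4 is a cut vertex.

Yes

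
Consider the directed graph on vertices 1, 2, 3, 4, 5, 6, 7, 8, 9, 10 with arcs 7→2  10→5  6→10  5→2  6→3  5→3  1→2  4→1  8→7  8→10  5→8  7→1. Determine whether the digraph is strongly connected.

There is no directed path from 8 to 9, so the graph is not strongly connected.

No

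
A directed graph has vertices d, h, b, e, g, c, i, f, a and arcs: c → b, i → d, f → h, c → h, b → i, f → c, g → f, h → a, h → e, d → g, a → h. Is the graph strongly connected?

No

There is no directed path from a to d, so the graph is not strongly connected.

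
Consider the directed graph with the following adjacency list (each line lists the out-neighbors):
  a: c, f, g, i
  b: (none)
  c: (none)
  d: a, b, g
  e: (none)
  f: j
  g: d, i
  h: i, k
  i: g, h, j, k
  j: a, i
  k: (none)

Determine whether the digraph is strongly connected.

No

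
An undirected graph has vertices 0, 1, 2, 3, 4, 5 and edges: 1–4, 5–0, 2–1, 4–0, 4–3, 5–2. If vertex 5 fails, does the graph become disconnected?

No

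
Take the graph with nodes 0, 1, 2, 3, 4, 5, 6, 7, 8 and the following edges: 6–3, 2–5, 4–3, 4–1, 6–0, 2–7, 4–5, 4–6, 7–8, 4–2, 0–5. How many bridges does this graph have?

3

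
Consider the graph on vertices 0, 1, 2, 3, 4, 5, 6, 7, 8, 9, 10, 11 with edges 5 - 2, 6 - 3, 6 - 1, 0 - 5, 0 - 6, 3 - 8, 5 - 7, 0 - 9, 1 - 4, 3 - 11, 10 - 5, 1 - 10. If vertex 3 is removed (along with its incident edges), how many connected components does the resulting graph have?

3

With 3 gone, the remaining components are: {11}; {8}; {0, 1, 2, 4, 5, 6, 7, 9, 10}.
That is 3 components.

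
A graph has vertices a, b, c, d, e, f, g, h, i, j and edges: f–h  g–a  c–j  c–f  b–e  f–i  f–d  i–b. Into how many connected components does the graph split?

2

Starting from a we can reach a, g. That is one component of size 2.
Starting from b we can reach b, c, d, e, f, h, i, j. That is one component of size 8.
Total: 2 components.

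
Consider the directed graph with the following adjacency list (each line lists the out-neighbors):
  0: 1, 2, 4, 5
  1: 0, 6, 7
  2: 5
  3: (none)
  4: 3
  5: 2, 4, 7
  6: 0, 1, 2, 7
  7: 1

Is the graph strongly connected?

There is no directed path from 4 to 2, so the graph is not strongly connected.

No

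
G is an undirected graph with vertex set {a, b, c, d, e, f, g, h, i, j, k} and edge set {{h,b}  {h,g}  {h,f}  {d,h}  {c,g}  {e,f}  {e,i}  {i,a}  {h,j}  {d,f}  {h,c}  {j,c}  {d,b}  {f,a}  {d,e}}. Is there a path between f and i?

Yes

From f we can reach a, b, c, d, e, f, g, h, i, j, which includes i.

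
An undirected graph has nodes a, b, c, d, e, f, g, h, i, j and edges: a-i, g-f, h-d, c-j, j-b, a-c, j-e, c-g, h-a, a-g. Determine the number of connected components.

1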